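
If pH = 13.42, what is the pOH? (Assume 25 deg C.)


At 25 deg C, pH + pOH = 14.
pOH = 14 - pH = 14 - 13.42
pOH = 0.58:

0.58


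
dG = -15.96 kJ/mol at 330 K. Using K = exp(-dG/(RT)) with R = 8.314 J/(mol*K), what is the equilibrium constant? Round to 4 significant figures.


dG is in kJ/mol; multiply by 1000 to match R in J/(mol*K).
RT = 8.314 * 330 = 2743.62 J/mol
exponent = -dG*1000 / (RT) = -(-15.96*1000) / 2743.62 = 5.81713211
K = exp(5.81713211)
K = 336.00704, rounded to 4 significant figures:

336.0


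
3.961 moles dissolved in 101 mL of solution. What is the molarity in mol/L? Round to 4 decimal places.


Convert volume to liters: V_L = V_mL / 1000.
V_L = 101 / 1000 = 0.101 L
M = n / V_L = 3.961 / 0.101
M = 39.21782178 mol/L, rounded to 4 dp:

39.2178 mol/L


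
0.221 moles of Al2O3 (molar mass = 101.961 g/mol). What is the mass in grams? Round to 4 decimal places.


mass = n * M
mass = 0.221 * 101.961
mass = 22.533381 g, rounded to 4 dp:

22.5334 g


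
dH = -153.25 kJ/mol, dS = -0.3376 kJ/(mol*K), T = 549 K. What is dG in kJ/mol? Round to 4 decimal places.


Gibbs: dG = dH - T*dS (consistent units, dS already in kJ/(mol*K)).
T*dS = 549 * -0.3376 = -185.3424
dG = -153.25 - (-185.3424)
dG = 32.0924 kJ/mol, rounded to 4 dp:

32.0924 kJ/mol


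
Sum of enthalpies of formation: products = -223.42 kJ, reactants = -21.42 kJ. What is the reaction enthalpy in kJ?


dH_rxn = sum(dH_f products) - sum(dH_f reactants)
dH_rxn = -223.42 - (-21.42)
dH_rxn = -202.0 kJ:

-202.00 kJ


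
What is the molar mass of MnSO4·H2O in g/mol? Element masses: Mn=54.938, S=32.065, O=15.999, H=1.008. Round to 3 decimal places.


M = sum(count * atomic_mass) over atoms.
M = 1*54.938 + 1*32.065 + 5*15.999 + 2*1.008
M = 54.938 + 32.065 + 79.995 + 2.016
M = 169.014 g/mol, rounded to 3 dp:

169.014 g/mol


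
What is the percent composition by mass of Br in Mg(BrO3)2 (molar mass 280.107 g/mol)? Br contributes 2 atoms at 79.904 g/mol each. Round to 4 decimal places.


pct = 100 * (n_elem * M_elem) / M_total
mass_contribution = 2 * 79.904 = 159.808 g/mol
pct = 100 * 159.808 / 280.107
pct = 57.05248352 %, rounded to 4 dp:

57.0525 %


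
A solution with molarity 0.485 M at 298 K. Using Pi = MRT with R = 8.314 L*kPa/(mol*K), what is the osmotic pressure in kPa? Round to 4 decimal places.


Osmotic pressure (van't Hoff): Pi = M*R*T.
RT = 8.314 * 298 = 2477.572
Pi = 0.485 * 2477.572
Pi = 1201.62242 kPa, rounded to 4 dp:

1201.6224 kPa


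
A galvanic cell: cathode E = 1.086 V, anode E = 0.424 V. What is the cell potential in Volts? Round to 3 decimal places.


Standard cell potential: E_cell = E_cathode - E_anode.
E_cell = 1.086 - (0.424)
E_cell = 0.662 V, rounded to 3 dp:

0.662 V


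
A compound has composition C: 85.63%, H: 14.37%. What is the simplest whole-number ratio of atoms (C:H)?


Assume 100 g of compound, divide each mass% by atomic mass to get moles, then normalize by the smallest to get a raw atom ratio.
Moles per 100 g: C: 85.63/12.011 = 7.1293, H: 14.37/1.008 = 14.256
Raw ratio (divide by min = 7.1293): C: 1.0, H: 2.0
Multiply by 1 to clear fractions: C: 1.0 ~= 1, H: 2.0 ~= 2
Reduce by GCD to get the simplest whole-number ratio:

1:2


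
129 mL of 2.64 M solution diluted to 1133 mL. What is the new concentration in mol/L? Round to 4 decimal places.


Dilution: M1*V1 = M2*V2, solve for M2.
M2 = M1*V1 / V2
M2 = 2.64 * 129 / 1133
M2 = 340.56 / 1133
M2 = 0.30058252 mol/L, rounded to 4 dp:

0.3006 mol/L


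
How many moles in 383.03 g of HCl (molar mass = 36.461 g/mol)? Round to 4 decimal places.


n = mass / M
n = 383.03 / 36.461
n = 10.50519733 mol, rounded to 4 dp:

10.5052 mol


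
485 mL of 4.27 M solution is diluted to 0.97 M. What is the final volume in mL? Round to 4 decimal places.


Dilution: M1*V1 = M2*V2, solve for V2.
V2 = M1*V1 / M2
V2 = 4.27 * 485 / 0.97
V2 = 2070.95 / 0.97
V2 = 2135.0 mL, rounded to 4 dp:

2135.0000 mL


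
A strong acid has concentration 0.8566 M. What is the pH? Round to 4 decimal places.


A strong acid dissociates completely, so [H+] equals the given concentration.
pH = -log10([H+]) = -log10(0.8566)
pH = 0.06722193, rounded to 4 dp:

0.0672


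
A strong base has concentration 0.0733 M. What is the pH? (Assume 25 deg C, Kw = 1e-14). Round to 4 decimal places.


A strong base dissociates completely, so [OH-] equals the given concentration.
pOH = -log10([OH-]) = -log10(0.0733) = 1.134896
pH = 14 - pOH = 14 - 1.134896
pH = 12.865104, rounded to 4 dp:

12.8651


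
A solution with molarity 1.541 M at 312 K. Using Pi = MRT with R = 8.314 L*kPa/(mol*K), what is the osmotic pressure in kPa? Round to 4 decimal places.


Osmotic pressure (van't Hoff): Pi = M*R*T.
RT = 8.314 * 312 = 2593.968
Pi = 1.541 * 2593.968
Pi = 3997.304688 kPa, rounded to 4 dp:

3997.3047 kPa


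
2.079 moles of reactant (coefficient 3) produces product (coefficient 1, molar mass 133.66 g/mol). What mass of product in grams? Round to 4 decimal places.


Use the coefficient ratio to convert reactant moles to product moles, then multiply by the product's molar mass.
moles_P = moles_R * (coeff_P / coeff_R) = 2.079 * (1/3) = 0.693
mass_P = moles_P * M_P = 0.693 * 133.66
mass_P = 92.62638 g, rounded to 4 dp:

92.6264 g


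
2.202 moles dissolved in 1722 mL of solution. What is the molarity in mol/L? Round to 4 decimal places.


Convert volume to liters: V_L = V_mL / 1000.
V_L = 1722 / 1000 = 1.722 L
M = n / V_L = 2.202 / 1.722
M = 1.27874564 mol/L, rounded to 4 dp:

1.2787 mol/L


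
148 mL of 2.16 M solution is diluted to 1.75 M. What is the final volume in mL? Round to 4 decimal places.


Dilution: M1*V1 = M2*V2, solve for V2.
V2 = M1*V1 / M2
V2 = 2.16 * 148 / 1.75
V2 = 319.68 / 1.75
V2 = 182.67428571 mL, rounded to 4 dp:

182.6743 mL


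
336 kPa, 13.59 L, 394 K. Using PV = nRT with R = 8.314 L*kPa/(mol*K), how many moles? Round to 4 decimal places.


PV = nRT, solve for n = PV / (RT).
PV = 336 * 13.59 = 4566.24
RT = 8.314 * 394 = 3275.716
n = 4566.24 / 3275.716
n = 1.393967 mol, rounded to 4 dp:

1.3940 mol


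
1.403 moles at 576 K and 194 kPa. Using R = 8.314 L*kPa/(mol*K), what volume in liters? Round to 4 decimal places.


PV = nRT, solve for V = nRT / P.
nRT = 1.403 * 8.314 * 576 = 6718.7762
V = 6718.7762 / 194
V = 34.63286701 L, rounded to 4 dp:

34.6329 L


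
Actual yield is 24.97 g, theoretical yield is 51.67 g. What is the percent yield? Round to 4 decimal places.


% yield = 100 * actual / theoretical
% yield = 100 * 24.97 / 51.67
% yield = 48.32591446 %, rounded to 4 dp:

48.3259 %


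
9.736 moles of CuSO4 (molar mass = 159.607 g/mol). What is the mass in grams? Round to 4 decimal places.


mass = n * M
mass = 9.736 * 159.607
mass = 1553.933752 g, rounded to 4 dp:

1553.9338 g


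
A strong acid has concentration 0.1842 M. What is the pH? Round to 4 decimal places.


A strong acid dissociates completely, so [H+] equals the given concentration.
pH = -log10([H+]) = -log10(0.1842)
pH = 0.73471037, rounded to 4 dp:

0.7347


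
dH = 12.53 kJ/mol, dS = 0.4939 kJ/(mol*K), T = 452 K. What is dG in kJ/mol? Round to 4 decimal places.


Gibbs: dG = dH - T*dS (consistent units, dS already in kJ/(mol*K)).
T*dS = 452 * 0.4939 = 223.2428
dG = 12.53 - (223.2428)
dG = -210.7128 kJ/mol, rounded to 4 dp:

-210.7128 kJ/mol


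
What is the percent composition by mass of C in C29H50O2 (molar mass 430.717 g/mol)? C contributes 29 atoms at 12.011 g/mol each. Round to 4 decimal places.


pct = 100 * (n_elem * M_elem) / M_total
mass_contribution = 29 * 12.011 = 348.319 g/mol
pct = 100 * 348.319 / 430.717
pct = 80.86957329 %, rounded to 4 dp:

80.8696 %


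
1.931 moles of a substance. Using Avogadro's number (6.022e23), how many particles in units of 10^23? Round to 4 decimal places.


N = n * NA, then divide by 1e23 for the requested units.
N / 1e23 = n * 6.022
N / 1e23 = 1.931 * 6.022
N / 1e23 = 11.628482, rounded to 4 dp:

11.6285


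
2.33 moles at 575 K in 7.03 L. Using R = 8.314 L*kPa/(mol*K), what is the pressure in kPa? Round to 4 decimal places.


PV = nRT, solve for P = nRT / V.
nRT = 2.33 * 8.314 * 575 = 11138.6815
P = 11138.6815 / 7.03
P = 1584.4497155 kPa, rounded to 4 dp:

1584.4497 kPa


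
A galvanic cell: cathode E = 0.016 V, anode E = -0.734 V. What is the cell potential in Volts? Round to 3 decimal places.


Standard cell potential: E_cell = E_cathode - E_anode.
E_cell = 0.016 - (-0.734)
E_cell = 0.75 V, rounded to 3 dp:

0.750 V


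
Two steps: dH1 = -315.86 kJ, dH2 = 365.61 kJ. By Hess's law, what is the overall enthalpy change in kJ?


Hess's law: enthalpy is a state function, so add the step enthalpies.
dH_total = dH1 + dH2 = -315.86 + (365.61)
dH_total = 49.75 kJ:

49.75 kJ


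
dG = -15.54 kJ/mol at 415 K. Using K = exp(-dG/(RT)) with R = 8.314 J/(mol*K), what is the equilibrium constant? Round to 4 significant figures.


dG is in kJ/mol; multiply by 1000 to match R in J/(mol*K).
RT = 8.314 * 415 = 3450.31 J/mol
exponent = -dG*1000 / (RT) = -(-15.54*1000) / 3450.31 = 4.50394312
K = exp(4.50394312)
K = 90.37278, rounded to 4 significant figures:

90.37


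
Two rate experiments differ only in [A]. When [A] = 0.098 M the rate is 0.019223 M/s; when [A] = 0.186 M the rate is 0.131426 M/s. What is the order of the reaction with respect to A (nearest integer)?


Rate is proportional to [A]^n, so rate2/rate1 = ([A]2/[A]1)^n. Take logs to solve for n.
rate2/rate1 = 0.131426 / 0.019223 = 6.8369
[A]2/[A]1 = 0.186 / 0.098 = 1.898
n = ln(6.8369) / ln(1.898) = 3.0
Nearest integer order:

3


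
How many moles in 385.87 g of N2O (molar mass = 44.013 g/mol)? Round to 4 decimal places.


n = mass / M
n = 385.87 / 44.013
n = 8.76718242 mol, rounded to 4 dp:

8.7672 mol


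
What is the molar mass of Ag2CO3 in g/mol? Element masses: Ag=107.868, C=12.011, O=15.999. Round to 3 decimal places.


M = sum(count * atomic_mass) over atoms.
M = 2*107.868 + 1*12.011 + 3*15.999
M = 215.736 + 12.011 + 47.997
M = 275.744 g/mol, rounded to 3 dp:

275.744 g/mol


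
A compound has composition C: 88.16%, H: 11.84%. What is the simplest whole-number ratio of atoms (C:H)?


Assume 100 g of compound, divide each mass% by atomic mass to get moles, then normalize by the smallest to get a raw atom ratio.
Moles per 100 g: C: 88.16/12.011 = 7.3399, H: 11.84/1.008 = 11.746
Raw ratio (divide by min = 7.3399): C: 1.0, H: 1.6
Multiply by 5 to clear fractions: C: 5.0 ~= 5, H: 8.001 ~= 8
Reduce by GCD to get the simplest whole-number ratio:

5:8


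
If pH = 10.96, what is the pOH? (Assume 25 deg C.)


At 25 deg C, pH + pOH = 14.
pOH = 14 - pH = 14 - 10.96
pOH = 3.04:

3.04


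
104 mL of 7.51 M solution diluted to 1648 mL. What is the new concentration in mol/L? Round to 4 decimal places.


Dilution: M1*V1 = M2*V2, solve for M2.
M2 = M1*V1 / V2
M2 = 7.51 * 104 / 1648
M2 = 781.04 / 1648
M2 = 0.47393204 mol/L, rounded to 4 dp:

0.4739 mol/L


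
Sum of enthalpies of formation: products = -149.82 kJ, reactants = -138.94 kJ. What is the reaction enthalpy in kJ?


dH_rxn = sum(dH_f products) - sum(dH_f reactants)
dH_rxn = -149.82 - (-138.94)
dH_rxn = -10.88 kJ:

-10.88 kJ


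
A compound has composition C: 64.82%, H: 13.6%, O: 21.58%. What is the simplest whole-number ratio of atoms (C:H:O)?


Assume 100 g of compound, divide each mass% by atomic mass to get moles, then normalize by the smallest to get a raw atom ratio.
Moles per 100 g: C: 64.82/12.011 = 5.3967, H: 13.6/1.008 = 13.4921, O: 21.58/15.999 = 1.3488
Raw ratio (divide by min = 1.3488): C: 4.001, H: 10.003, O: 1.0
Multiply by 1 to clear fractions: C: 4.001 ~= 4, H: 10.003 ~= 10, O: 1.0 ~= 1
Reduce by GCD to get the simplest whole-number ratio:

4:10:1


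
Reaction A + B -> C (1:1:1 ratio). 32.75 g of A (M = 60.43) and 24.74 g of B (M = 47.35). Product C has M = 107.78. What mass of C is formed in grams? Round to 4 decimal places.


Find moles of each reactant; the smaller value is the limiting reagent in a 1:1:1 reaction, so moles_C equals moles of the limiter.
n_A = mass_A / M_A = 32.75 / 60.43 = 0.541949 mol
n_B = mass_B / M_B = 24.74 / 47.35 = 0.522492 mol
Limiting reagent: B (smaller), n_limiting = 0.522492 mol
mass_C = n_limiting * M_C = 0.522492 * 107.78
mass_C = 56.31418776 g, rounded to 4 dp:

56.3142 g


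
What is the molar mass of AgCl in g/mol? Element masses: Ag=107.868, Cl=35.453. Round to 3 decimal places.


M = sum(count * atomic_mass) over atoms.
M = 1*107.868 + 1*35.453
M = 107.868 + 35.453
M = 143.321 g/mol, rounded to 3 dp:

143.321 g/mol


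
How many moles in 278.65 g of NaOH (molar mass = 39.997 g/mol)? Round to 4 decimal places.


n = mass / M
n = 278.65 / 39.997
n = 6.96677251 mol, rounded to 4 dp:

6.9668 mol


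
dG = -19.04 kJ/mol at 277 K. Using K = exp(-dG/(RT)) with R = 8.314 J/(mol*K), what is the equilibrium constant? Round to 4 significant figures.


dG is in kJ/mol; multiply by 1000 to match R in J/(mol*K).
RT = 8.314 * 277 = 2302.978 J/mol
exponent = -dG*1000 / (RT) = -(-19.04*1000) / 2302.978 = 8.26755618
K = exp(8.26755618)
K = 3895.4177, rounded to 4 significant figures:

3895


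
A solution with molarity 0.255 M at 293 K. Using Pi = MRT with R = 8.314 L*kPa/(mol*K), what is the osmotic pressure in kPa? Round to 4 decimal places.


Osmotic pressure (van't Hoff): Pi = M*R*T.
RT = 8.314 * 293 = 2436.002
Pi = 0.255 * 2436.002
Pi = 621.18051 kPa, rounded to 4 dp:

621.1805 kPa


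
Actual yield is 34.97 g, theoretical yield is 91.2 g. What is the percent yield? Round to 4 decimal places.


% yield = 100 * actual / theoretical
% yield = 100 * 34.97 / 91.2
% yield = 38.34429825 %, rounded to 4 dp:

38.3443 %


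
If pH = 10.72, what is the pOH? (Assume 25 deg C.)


At 25 deg C, pH + pOH = 14.
pOH = 14 - pH = 14 - 10.72
pOH = 3.28:

3.28


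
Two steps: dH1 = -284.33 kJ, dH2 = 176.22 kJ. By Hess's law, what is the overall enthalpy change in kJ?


Hess's law: enthalpy is a state function, so add the step enthalpies.
dH_total = dH1 + dH2 = -284.33 + (176.22)
dH_total = -108.11 kJ:

-108.11 kJ


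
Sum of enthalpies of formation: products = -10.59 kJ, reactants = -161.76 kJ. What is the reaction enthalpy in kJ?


dH_rxn = sum(dH_f products) - sum(dH_f reactants)
dH_rxn = -10.59 - (-161.76)
dH_rxn = 151.17 kJ:

151.17 kJ


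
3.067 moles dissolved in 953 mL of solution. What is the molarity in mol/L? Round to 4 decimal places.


Convert volume to liters: V_L = V_mL / 1000.
V_L = 953 / 1000 = 0.953 L
M = n / V_L = 3.067 / 0.953
M = 3.21825813 mol/L, rounded to 4 dp:

3.2183 mol/L


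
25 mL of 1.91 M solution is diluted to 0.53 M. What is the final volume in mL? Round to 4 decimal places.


Dilution: M1*V1 = M2*V2, solve for V2.
V2 = M1*V1 / M2
V2 = 1.91 * 25 / 0.53
V2 = 47.75 / 0.53
V2 = 90.09433962 mL, rounded to 4 dp:

90.0943 mL


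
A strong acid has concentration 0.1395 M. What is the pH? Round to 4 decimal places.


A strong acid dissociates completely, so [H+] equals the given concentration.
pH = -log10([H+]) = -log10(0.1395)
pH = 0.85542579, rounded to 4 dp:

0.8554


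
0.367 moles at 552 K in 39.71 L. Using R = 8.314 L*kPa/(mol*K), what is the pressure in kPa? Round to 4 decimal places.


PV = nRT, solve for P = nRT / V.
nRT = 0.367 * 8.314 * 552 = 1684.2834
P = 1684.2834 / 39.71
P = 42.41459078 kPa, rounded to 4 dp:

42.4146 kPa


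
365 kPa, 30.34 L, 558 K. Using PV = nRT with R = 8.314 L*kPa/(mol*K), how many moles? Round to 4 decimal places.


PV = nRT, solve for n = PV / (RT).
PV = 365 * 30.34 = 11074.1
RT = 8.314 * 558 = 4639.212
n = 11074.1 / 4639.212
n = 2.38706487 mol, rounded to 4 dp:

2.3871 mol


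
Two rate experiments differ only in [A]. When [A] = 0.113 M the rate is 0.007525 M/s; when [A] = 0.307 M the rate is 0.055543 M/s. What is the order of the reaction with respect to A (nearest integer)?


Rate is proportional to [A]^n, so rate2/rate1 = ([A]2/[A]1)^n. Take logs to solve for n.
rate2/rate1 = 0.055543 / 0.007525 = 7.3811
[A]2/[A]1 = 0.307 / 0.113 = 2.7168
n = ln(7.3811) / ln(2.7168) = 2.0
Nearest integer order:

2


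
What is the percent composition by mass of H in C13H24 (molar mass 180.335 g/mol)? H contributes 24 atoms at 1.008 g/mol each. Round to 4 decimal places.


pct = 100 * (n_elem * M_elem) / M_total
mass_contribution = 24 * 1.008 = 24.192 g/mol
pct = 100 * 24.192 / 180.335
pct = 13.41503313 %, rounded to 4 dp:

13.4150 %


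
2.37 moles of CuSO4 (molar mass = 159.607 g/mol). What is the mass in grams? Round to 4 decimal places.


mass = n * M
mass = 2.37 * 159.607
mass = 378.26859 g, rounded to 4 dp:

378.2686 g


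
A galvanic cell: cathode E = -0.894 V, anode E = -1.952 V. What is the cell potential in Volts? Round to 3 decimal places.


Standard cell potential: E_cell = E_cathode - E_anode.
E_cell = -0.894 - (-1.952)
E_cell = 1.058 V, rounded to 3 dp:

1.058 V


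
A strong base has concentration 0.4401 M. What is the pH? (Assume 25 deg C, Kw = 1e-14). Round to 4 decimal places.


A strong base dissociates completely, so [OH-] equals the given concentration.
pOH = -log10([OH-]) = -log10(0.4401) = 0.356449
pH = 14 - pOH = 14 - 0.356449
pH = 13.643551, rounded to 4 dp:

13.6436


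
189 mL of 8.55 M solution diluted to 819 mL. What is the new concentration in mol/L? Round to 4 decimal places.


Dilution: M1*V1 = M2*V2, solve for M2.
M2 = M1*V1 / V2
M2 = 8.55 * 189 / 819
M2 = 1615.95 / 819
M2 = 1.97307692 mol/L, rounded to 4 dp:

1.9731 mol/L


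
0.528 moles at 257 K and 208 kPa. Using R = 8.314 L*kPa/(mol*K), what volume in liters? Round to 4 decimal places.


PV = nRT, solve for V = nRT / P.
nRT = 0.528 * 8.314 * 257 = 1128.1765
V = 1128.1765 / 208
V = 5.42392548 L, rounded to 4 dp:

5.4239 L


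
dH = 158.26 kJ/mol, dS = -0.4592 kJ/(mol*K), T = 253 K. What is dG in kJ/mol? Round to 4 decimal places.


Gibbs: dG = dH - T*dS (consistent units, dS already in kJ/(mol*K)).
T*dS = 253 * -0.4592 = -116.1776
dG = 158.26 - (-116.1776)
dG = 274.4376 kJ/mol, rounded to 4 dp:

274.4376 kJ/mol


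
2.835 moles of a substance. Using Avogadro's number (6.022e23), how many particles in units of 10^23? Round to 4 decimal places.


N = n * NA, then divide by 1e23 for the requested units.
N / 1e23 = n * 6.022
N / 1e23 = 2.835 * 6.022
N / 1e23 = 17.07237, rounded to 4 dp:

17.0724


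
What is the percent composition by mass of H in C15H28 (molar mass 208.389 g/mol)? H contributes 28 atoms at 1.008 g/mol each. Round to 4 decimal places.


pct = 100 * (n_elem * M_elem) / M_total
mass_contribution = 28 * 1.008 = 28.224 g/mol
pct = 100 * 28.224 / 208.389
pct = 13.54390107 %, rounded to 4 dp:

13.5439 %


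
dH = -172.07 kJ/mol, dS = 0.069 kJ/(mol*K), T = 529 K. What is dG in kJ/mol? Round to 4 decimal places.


Gibbs: dG = dH - T*dS (consistent units, dS already in kJ/(mol*K)).
T*dS = 529 * 0.069 = 36.501
dG = -172.07 - (36.501)
dG = -208.571 kJ/mol, rounded to 4 dp:

-208.5710 kJ/mol


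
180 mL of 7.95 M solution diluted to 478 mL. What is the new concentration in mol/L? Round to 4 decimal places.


Dilution: M1*V1 = M2*V2, solve for M2.
M2 = M1*V1 / V2
M2 = 7.95 * 180 / 478
M2 = 1431.0 / 478
M2 = 2.99372385 mol/L, rounded to 4 dp:

2.9937 mol/L


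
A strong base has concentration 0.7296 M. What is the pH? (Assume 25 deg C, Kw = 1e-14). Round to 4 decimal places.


A strong base dissociates completely, so [OH-] equals the given concentration.
pOH = -log10([OH-]) = -log10(0.7296) = 0.136915
pH = 14 - pOH = 14 - 0.136915
pH = 13.863085, rounded to 4 dp:

13.8631


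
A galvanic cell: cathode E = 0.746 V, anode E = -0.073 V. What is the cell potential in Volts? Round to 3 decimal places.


Standard cell potential: E_cell = E_cathode - E_anode.
E_cell = 0.746 - (-0.073)
E_cell = 0.819 V, rounded to 3 dp:

0.819 V


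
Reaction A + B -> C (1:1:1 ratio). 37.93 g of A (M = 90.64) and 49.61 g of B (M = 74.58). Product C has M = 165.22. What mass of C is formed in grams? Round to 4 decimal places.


Find moles of each reactant; the smaller value is the limiting reagent in a 1:1:1 reaction, so moles_C equals moles of the limiter.
n_A = mass_A / M_A = 37.93 / 90.64 = 0.418469 mol
n_B = mass_B / M_B = 49.61 / 74.58 = 0.665192 mol
Limiting reagent: A (smaller), n_limiting = 0.418469 mol
mass_C = n_limiting * M_C = 0.418469 * 165.22
mass_C = 69.13944818 g, rounded to 4 dp:

69.1394 g


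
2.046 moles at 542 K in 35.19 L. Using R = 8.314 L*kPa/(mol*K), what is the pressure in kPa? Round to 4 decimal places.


PV = nRT, solve for P = nRT / V.
nRT = 2.046 * 8.314 * 542 = 9219.6606
P = 9219.6606 / 35.19
P = 261.99660699 kPa, rounded to 4 dp:

261.9966 kPa


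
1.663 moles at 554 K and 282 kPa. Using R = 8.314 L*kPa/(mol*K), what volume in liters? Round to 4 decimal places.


PV = nRT, solve for V = nRT / P.
nRT = 1.663 * 8.314 * 554 = 7659.7048
V = 7659.7048 / 282
V = 27.16207376 L, rounded to 4 dp:

27.1621 L


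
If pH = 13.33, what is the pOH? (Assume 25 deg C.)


At 25 deg C, pH + pOH = 14.
pOH = 14 - pH = 14 - 13.33
pOH = 0.67:

0.67


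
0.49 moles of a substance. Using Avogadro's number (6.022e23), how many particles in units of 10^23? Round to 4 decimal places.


N = n * NA, then divide by 1e23 for the requested units.
N / 1e23 = n * 6.022
N / 1e23 = 0.49 * 6.022
N / 1e23 = 2.95078, rounded to 4 dp:

2.9508


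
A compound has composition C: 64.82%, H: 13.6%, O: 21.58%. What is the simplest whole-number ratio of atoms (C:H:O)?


Assume 100 g of compound, divide each mass% by atomic mass to get moles, then normalize by the smallest to get a raw atom ratio.
Moles per 100 g: C: 64.82/12.011 = 5.3967, H: 13.6/1.008 = 13.4921, O: 21.58/15.999 = 1.3488
Raw ratio (divide by min = 1.3488): C: 4.001, H: 10.003, O: 1.0
Multiply by 1 to clear fractions: C: 4.001 ~= 4, H: 10.003 ~= 10, O: 1.0 ~= 1
Reduce by GCD to get the simplest whole-number ratio:

4:10:1


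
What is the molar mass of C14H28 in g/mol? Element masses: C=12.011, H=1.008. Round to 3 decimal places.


M = sum(count * atomic_mass) over atoms.
M = 14*12.011 + 28*1.008
M = 168.154 + 28.224
M = 196.378 g/mol, rounded to 3 dp:

196.378 g/mol


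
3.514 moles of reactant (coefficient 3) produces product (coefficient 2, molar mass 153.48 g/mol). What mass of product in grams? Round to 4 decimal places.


Use the coefficient ratio to convert reactant moles to product moles, then multiply by the product's molar mass.
moles_P = moles_R * (coeff_P / coeff_R) = 3.514 * (2/3) = 2.342667
mass_P = moles_P * M_P = 2.342667 * 153.48
mass_P = 359.55253116 g, rounded to 4 dp:

359.5525 g


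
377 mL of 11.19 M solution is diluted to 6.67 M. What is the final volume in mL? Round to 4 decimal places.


Dilution: M1*V1 = M2*V2, solve for V2.
V2 = M1*V1 / M2
V2 = 11.19 * 377 / 6.67
V2 = 4218.63 / 6.67
V2 = 632.47826087 mL, rounded to 4 dp:

632.4783 mL


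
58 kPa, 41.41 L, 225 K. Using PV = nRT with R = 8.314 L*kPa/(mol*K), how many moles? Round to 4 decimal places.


PV = nRT, solve for n = PV / (RT).
PV = 58 * 41.41 = 2401.78
RT = 8.314 * 225 = 1870.65
n = 2401.78 / 1870.65
n = 1.28392805 mol, rounded to 4 dp:

1.2839 mol


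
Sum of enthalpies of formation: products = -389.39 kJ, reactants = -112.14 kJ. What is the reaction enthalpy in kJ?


dH_rxn = sum(dH_f products) - sum(dH_f reactants)
dH_rxn = -389.39 - (-112.14)
dH_rxn = -277.25 kJ:

-277.25 kJ


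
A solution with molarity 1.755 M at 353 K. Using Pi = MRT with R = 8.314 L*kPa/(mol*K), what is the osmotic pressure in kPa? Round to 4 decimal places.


Osmotic pressure (van't Hoff): Pi = M*R*T.
RT = 8.314 * 353 = 2934.842
Pi = 1.755 * 2934.842
Pi = 5150.64771 kPa, rounded to 4 dp:

5150.6477 kPa


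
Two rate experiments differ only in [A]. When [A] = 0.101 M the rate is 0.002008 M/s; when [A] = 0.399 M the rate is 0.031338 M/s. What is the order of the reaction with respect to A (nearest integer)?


Rate is proportional to [A]^n, so rate2/rate1 = ([A]2/[A]1)^n. Take logs to solve for n.
rate2/rate1 = 0.031338 / 0.002008 = 15.6066
[A]2/[A]1 = 0.399 / 0.101 = 3.9505
n = ln(15.6066) / ln(3.9505) = 2.0
Nearest integer order:

2


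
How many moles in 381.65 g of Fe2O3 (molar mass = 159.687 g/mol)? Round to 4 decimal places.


n = mass / M
n = 381.65 / 159.687
n = 2.38998791 mol, rounded to 4 dp:

2.3900 mol


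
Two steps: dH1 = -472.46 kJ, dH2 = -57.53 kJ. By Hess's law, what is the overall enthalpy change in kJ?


Hess's law: enthalpy is a state function, so add the step enthalpies.
dH_total = dH1 + dH2 = -472.46 + (-57.53)
dH_total = -529.99 kJ:

-529.99 kJ


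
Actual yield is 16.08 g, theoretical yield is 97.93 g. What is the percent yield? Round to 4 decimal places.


% yield = 100 * actual / theoretical
% yield = 100 * 16.08 / 97.93
% yield = 16.41989176 %, rounded to 4 dp:

16.4199 %


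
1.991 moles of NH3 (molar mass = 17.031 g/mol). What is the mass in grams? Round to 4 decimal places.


mass = n * M
mass = 1.991 * 17.031
mass = 33.908721 g, rounded to 4 dp:

33.9087 g


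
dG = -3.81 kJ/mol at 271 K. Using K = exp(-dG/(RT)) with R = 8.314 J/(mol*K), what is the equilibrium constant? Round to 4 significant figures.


dG is in kJ/mol; multiply by 1000 to match R in J/(mol*K).
RT = 8.314 * 271 = 2253.094 J/mol
exponent = -dG*1000 / (RT) = -(-3.81*1000) / 2253.094 = 1.69100801
K = exp(1.69100801)
K = 5.4249464, rounded to 4 significant figures:

5.425


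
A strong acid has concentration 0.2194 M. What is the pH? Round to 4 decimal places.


A strong acid dissociates completely, so [H+] equals the given concentration.
pH = -log10([H+]) = -log10(0.2194)
pH = 0.65876338, rounded to 4 dp:

0.6588


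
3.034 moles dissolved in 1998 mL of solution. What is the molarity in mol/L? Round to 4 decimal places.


Convert volume to liters: V_L = V_mL / 1000.
V_L = 1998 / 1000 = 1.998 L
M = n / V_L = 3.034 / 1.998
M = 1.51851852 mol/L, rounded to 4 dp:

1.5185 mol/L


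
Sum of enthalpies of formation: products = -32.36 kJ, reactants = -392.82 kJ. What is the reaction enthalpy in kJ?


dH_rxn = sum(dH_f products) - sum(dH_f reactants)
dH_rxn = -32.36 - (-392.82)
dH_rxn = 360.46 kJ:

360.46 kJ


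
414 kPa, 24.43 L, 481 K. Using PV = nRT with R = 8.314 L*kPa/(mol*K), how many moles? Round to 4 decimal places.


PV = nRT, solve for n = PV / (RT).
PV = 414 * 24.43 = 10114.02
RT = 8.314 * 481 = 3999.034
n = 10114.02 / 3999.034
n = 2.52911578 mol, rounded to 4 dp:

2.5291 mol


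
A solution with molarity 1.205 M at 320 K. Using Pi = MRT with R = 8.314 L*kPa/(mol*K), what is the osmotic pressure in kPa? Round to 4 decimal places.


Osmotic pressure (van't Hoff): Pi = M*R*T.
RT = 8.314 * 320 = 2660.48
Pi = 1.205 * 2660.48
Pi = 3205.8784 kPa, rounded to 4 dp:

3205.8784 kPa


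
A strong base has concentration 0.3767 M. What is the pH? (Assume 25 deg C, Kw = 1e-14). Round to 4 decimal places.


A strong base dissociates completely, so [OH-] equals the given concentration.
pOH = -log10([OH-]) = -log10(0.3767) = 0.424004
pH = 14 - pOH = 14 - 0.424004
pH = 13.575996, rounded to 4 dp:

13.5760


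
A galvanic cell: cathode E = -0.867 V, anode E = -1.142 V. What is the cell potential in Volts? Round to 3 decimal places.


Standard cell potential: E_cell = E_cathode - E_anode.
E_cell = -0.867 - (-1.142)
E_cell = 0.275 V, rounded to 3 dp:

0.275 V


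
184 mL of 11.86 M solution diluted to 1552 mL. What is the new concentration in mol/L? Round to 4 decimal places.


Dilution: M1*V1 = M2*V2, solve for M2.
M2 = M1*V1 / V2
M2 = 11.86 * 184 / 1552
M2 = 2182.24 / 1552
M2 = 1.40608247 mol/L, rounded to 4 dp:

1.4061 mol/L


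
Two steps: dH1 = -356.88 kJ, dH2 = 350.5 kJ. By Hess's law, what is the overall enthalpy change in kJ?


Hess's law: enthalpy is a state function, so add the step enthalpies.
dH_total = dH1 + dH2 = -356.88 + (350.5)
dH_total = -6.38 kJ:

-6.38 kJ


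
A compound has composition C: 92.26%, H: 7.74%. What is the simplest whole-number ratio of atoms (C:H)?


Assume 100 g of compound, divide each mass% by atomic mass to get moles, then normalize by the smallest to get a raw atom ratio.
Moles per 100 g: C: 92.26/12.011 = 7.6813, H: 7.74/1.008 = 7.6786
Raw ratio (divide by min = 7.6786): C: 1.0, H: 1.0
Multiply by 1 to clear fractions: C: 1.0 ~= 1, H: 1.0 ~= 1
Reduce by GCD to get the simplest whole-number ratio:

1:1


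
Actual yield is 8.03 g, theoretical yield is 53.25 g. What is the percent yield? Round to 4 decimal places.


% yield = 100 * actual / theoretical
% yield = 100 * 8.03 / 53.25
% yield = 15.07981221 %, rounded to 4 dp:

15.0798 %


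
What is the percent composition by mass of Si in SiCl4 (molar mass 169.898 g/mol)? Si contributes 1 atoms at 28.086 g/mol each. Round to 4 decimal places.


pct = 100 * (n_elem * M_elem) / M_total
mass_contribution = 1 * 28.086 = 28.086 g/mol
pct = 100 * 28.086 / 169.898
pct = 16.53109513 %, rounded to 4 dp:

16.5311 %


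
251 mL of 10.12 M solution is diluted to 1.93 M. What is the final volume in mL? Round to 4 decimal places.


Dilution: M1*V1 = M2*V2, solve for V2.
V2 = M1*V1 / M2
V2 = 10.12 * 251 / 1.93
V2 = 2540.12 / 1.93
V2 = 1316.12435233 mL, rounded to 4 dp:

1316.1244 mL


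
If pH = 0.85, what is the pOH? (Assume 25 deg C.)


At 25 deg C, pH + pOH = 14.
pOH = 14 - pH = 14 - 0.85
pOH = 13.15:

13.15


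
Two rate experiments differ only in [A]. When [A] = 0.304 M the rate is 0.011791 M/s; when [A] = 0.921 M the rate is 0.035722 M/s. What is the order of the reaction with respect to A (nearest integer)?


Rate is proportional to [A]^n, so rate2/rate1 = ([A]2/[A]1)^n. Take logs to solve for n.
rate2/rate1 = 0.035722 / 0.011791 = 3.0296
[A]2/[A]1 = 0.921 / 0.304 = 3.0296
n = ln(3.0296) / ln(3.0296) = 1.0
Nearest integer order:

1


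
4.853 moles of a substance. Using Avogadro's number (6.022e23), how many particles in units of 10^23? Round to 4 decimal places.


N = n * NA, then divide by 1e23 for the requested units.
N / 1e23 = n * 6.022
N / 1e23 = 4.853 * 6.022
N / 1e23 = 29.224766, rounded to 4 dp:

29.2248


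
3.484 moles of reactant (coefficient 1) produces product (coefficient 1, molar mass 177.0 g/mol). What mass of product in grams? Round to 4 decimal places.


Use the coefficient ratio to convert reactant moles to product moles, then multiply by the product's molar mass.
moles_P = moles_R * (coeff_P / coeff_R) = 3.484 * (1/1) = 3.484
mass_P = moles_P * M_P = 3.484 * 177.0
mass_P = 616.668 g, rounded to 4 dp:

616.6680 g


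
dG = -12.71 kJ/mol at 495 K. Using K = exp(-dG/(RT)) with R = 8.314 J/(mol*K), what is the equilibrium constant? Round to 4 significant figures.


dG is in kJ/mol; multiply by 1000 to match R in J/(mol*K).
RT = 8.314 * 495 = 4115.43 J/mol
exponent = -dG*1000 / (RT) = -(-12.71*1000) / 4115.43 = 3.08837716
K = exp(3.08837716)
K = 21.941442, rounded to 4 significant figures:

21.94


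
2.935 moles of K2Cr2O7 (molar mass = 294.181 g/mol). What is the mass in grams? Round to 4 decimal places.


mass = n * M
mass = 2.935 * 294.181
mass = 863.421235 g, rounded to 4 dp:

863.4212 g


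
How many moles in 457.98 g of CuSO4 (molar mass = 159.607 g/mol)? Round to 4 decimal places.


n = mass / M
n = 457.98 / 159.607
n = 2.86942302 mol, rounded to 4 dp:

2.8694 mol


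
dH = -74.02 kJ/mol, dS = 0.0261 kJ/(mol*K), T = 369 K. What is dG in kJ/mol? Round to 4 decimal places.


Gibbs: dG = dH - T*dS (consistent units, dS already in kJ/(mol*K)).
T*dS = 369 * 0.0261 = 9.6309
dG = -74.02 - (9.6309)
dG = -83.6509 kJ/mol, rounded to 4 dp:

-83.6509 kJ/mol


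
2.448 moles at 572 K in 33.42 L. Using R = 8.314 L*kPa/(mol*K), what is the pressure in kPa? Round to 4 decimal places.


PV = nRT, solve for P = nRT / V.
nRT = 2.448 * 8.314 * 572 = 11641.7284
P = 11641.7284 / 33.42
P = 348.346152 kPa, rounded to 4 dp:

348.3462 kPa


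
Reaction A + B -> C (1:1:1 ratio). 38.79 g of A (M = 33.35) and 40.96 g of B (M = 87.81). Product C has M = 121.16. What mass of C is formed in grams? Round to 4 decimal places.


Find moles of each reactant; the smaller value is the limiting reagent in a 1:1:1 reaction, so moles_C equals moles of the limiter.
n_A = mass_A / M_A = 38.79 / 33.35 = 1.163118 mol
n_B = mass_B / M_B = 40.96 / 87.81 = 0.466462 mol
Limiting reagent: B (smaller), n_limiting = 0.466462 mol
mass_C = n_limiting * M_C = 0.466462 * 121.16
mass_C = 56.51653592 g, rounded to 4 dp:

56.5165 g


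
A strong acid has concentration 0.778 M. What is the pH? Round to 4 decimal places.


A strong acid dissociates completely, so [H+] equals the given concentration.
pH = -log10([H+]) = -log10(0.778)
pH = 0.1090204, rounded to 4 dp:

0.1090


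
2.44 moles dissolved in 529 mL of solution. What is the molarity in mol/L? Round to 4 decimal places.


Convert volume to liters: V_L = V_mL / 1000.
V_L = 529 / 1000 = 0.529 L
M = n / V_L = 2.44 / 0.529
M = 4.61247637 mol/L, rounded to 4 dp:

4.6125 mol/L


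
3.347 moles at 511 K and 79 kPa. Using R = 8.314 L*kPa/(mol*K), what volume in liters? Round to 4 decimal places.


PV = nRT, solve for V = nRT / P.
nRT = 3.347 * 8.314 * 511 = 14219.5755
V = 14219.5755 / 79
V = 179.99462658 L, rounded to 4 dp:

179.9946 L


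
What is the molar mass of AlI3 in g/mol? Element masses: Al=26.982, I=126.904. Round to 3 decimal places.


M = sum(count * atomic_mass) over atoms.
M = 1*26.982 + 3*126.904
M = 26.982 + 380.712
M = 407.694 g/mol, rounded to 3 dp:

407.694 g/mol


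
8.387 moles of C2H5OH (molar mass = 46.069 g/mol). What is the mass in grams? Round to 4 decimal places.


mass = n * M
mass = 8.387 * 46.069
mass = 386.380703 g, rounded to 4 dp:

386.3807 g


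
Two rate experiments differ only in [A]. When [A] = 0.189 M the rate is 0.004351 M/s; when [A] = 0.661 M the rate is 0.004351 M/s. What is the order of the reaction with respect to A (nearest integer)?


Rate is proportional to [A]^n, so rate2/rate1 = ([A]2/[A]1)^n. Take logs to solve for n.
rate2/rate1 = 0.004351 / 0.004351 = 1.0
[A]2/[A]1 = 0.661 / 0.189 = 3.4974
n = ln(1.0) / ln(3.4974) = 0.0
Nearest integer order:

0


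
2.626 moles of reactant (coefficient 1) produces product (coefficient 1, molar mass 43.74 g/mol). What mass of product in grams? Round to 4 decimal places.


Use the coefficient ratio to convert reactant moles to product moles, then multiply by the product's molar mass.
moles_P = moles_R * (coeff_P / coeff_R) = 2.626 * (1/1) = 2.626
mass_P = moles_P * M_P = 2.626 * 43.74
mass_P = 114.86124 g, rounded to 4 dp:

114.8612 g


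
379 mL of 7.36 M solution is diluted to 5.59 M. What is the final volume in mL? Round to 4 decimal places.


Dilution: M1*V1 = M2*V2, solve for V2.
V2 = M1*V1 / M2
V2 = 7.36 * 379 / 5.59
V2 = 2789.44 / 5.59
V2 = 499.00536673 mL, rounded to 4 dp:

499.0054 mL


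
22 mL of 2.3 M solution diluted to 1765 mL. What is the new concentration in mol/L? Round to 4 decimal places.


Dilution: M1*V1 = M2*V2, solve for M2.
M2 = M1*V1 / V2
M2 = 2.3 * 22 / 1765
M2 = 50.6 / 1765
M2 = 0.02866856 mol/L, rounded to 4 dp:

0.0287 mol/L


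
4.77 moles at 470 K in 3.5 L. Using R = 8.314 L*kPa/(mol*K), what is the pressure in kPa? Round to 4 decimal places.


PV = nRT, solve for P = nRT / V.
nRT = 4.77 * 8.314 * 470 = 18639.1566
P = 18639.1566 / 3.5
P = 5325.47331429 kPa, rounded to 4 dp:

5325.4733 kPa


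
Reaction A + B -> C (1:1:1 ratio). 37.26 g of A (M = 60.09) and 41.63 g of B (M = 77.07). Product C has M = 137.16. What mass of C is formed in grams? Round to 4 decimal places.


Find moles of each reactant; the smaller value is the limiting reagent in a 1:1:1 reaction, so moles_C equals moles of the limiter.
n_A = mass_A / M_A = 37.26 / 60.09 = 0.62007 mol
n_B = mass_B / M_B = 41.63 / 77.07 = 0.540158 mol
Limiting reagent: B (smaller), n_limiting = 0.540158 mol
mass_C = n_limiting * M_C = 0.540158 * 137.16
mass_C = 74.08807128 g, rounded to 4 dp:

74.0881 g


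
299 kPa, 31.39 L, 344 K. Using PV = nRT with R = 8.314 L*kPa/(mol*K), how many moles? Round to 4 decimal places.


PV = nRT, solve for n = PV / (RT).
PV = 299 * 31.39 = 9385.61
RT = 8.314 * 344 = 2860.016
n = 9385.61 / 2860.016
n = 3.28166346 mol, rounded to 4 dp:

3.2817 mol


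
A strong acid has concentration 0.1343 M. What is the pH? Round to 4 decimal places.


A strong acid dissociates completely, so [H+] equals the given concentration.
pH = -log10([H+]) = -log10(0.1343)
pH = 0.87192399, rounded to 4 dp:

0.8719


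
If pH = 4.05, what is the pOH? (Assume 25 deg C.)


At 25 deg C, pH + pOH = 14.
pOH = 14 - pH = 14 - 4.05
pOH = 9.95:

9.95


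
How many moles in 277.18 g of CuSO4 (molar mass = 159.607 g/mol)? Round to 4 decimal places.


n = mass / M
n = 277.18 / 159.607
n = 1.73664062 mol, rounded to 4 dp:

1.7366 mol


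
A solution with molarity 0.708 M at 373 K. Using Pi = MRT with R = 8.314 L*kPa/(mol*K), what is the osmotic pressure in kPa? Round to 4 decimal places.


Osmotic pressure (van't Hoff): Pi = M*R*T.
RT = 8.314 * 373 = 3101.122
Pi = 0.708 * 3101.122
Pi = 2195.594376 kPa, rounded to 4 dp:

2195.5944 kPa


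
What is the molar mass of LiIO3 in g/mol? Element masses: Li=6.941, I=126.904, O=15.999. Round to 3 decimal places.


M = sum(count * atomic_mass) over atoms.
M = 1*6.941 + 1*126.904 + 3*15.999
M = 6.941 + 126.904 + 47.997
M = 181.842 g/mol, rounded to 3 dp:

181.842 g/mol


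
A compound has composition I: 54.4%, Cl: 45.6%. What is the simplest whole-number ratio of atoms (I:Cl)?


Assume 100 g of compound, divide each mass% by atomic mass to get moles, then normalize by the smallest to get a raw atom ratio.
Moles per 100 g: I: 54.4/126.904 = 0.4287, Cl: 45.6/35.453 = 1.2862
Raw ratio (divide by min = 0.4287): I: 1.0, Cl: 3.0
Multiply by 1 to clear fractions: I: 1.0 ~= 1, Cl: 3.0 ~= 3
Reduce by GCD to get the simplest whole-number ratio:

1:3


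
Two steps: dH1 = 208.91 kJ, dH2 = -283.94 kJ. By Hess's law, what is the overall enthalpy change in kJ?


Hess's law: enthalpy is a state function, so add the step enthalpies.
dH_total = dH1 + dH2 = 208.91 + (-283.94)
dH_total = -75.03 kJ:

-75.03 kJ


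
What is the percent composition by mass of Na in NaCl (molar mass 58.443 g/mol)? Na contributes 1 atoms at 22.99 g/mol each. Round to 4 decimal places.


pct = 100 * (n_elem * M_elem) / M_total
mass_contribution = 1 * 22.99 = 22.99 g/mol
pct = 100 * 22.99 / 58.443
pct = 39.33747412 %, rounded to 4 dp:

39.3375 %


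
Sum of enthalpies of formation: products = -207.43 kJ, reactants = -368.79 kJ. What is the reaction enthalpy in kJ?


dH_rxn = sum(dH_f products) - sum(dH_f reactants)
dH_rxn = -207.43 - (-368.79)
dH_rxn = 161.36 kJ:

161.36 kJ


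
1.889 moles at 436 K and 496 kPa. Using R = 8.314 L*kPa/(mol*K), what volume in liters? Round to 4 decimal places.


PV = nRT, solve for V = nRT / P.
nRT = 1.889 * 8.314 * 436 = 6847.4437
V = 6847.4437 / 496
V = 13.80533004 L, rounded to 4 dp:

13.8053 L


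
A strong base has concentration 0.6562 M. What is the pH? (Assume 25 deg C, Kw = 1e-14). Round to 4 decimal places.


A strong base dissociates completely, so [OH-] equals the given concentration.
pOH = -log10([OH-]) = -log10(0.6562) = 0.182964
pH = 14 - pOH = 14 - 0.182964
pH = 13.817036, rounded to 4 dp:

13.8170


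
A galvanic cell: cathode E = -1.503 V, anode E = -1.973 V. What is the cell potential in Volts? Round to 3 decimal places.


Standard cell potential: E_cell = E_cathode - E_anode.
E_cell = -1.503 - (-1.973)
E_cell = 0.47 V, rounded to 3 dp:

0.470 V


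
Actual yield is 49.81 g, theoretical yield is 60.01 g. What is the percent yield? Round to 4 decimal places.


% yield = 100 * actual / theoretical
% yield = 100 * 49.81 / 60.01
% yield = 83.00283286 %, rounded to 4 dp:

83.0028 %
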